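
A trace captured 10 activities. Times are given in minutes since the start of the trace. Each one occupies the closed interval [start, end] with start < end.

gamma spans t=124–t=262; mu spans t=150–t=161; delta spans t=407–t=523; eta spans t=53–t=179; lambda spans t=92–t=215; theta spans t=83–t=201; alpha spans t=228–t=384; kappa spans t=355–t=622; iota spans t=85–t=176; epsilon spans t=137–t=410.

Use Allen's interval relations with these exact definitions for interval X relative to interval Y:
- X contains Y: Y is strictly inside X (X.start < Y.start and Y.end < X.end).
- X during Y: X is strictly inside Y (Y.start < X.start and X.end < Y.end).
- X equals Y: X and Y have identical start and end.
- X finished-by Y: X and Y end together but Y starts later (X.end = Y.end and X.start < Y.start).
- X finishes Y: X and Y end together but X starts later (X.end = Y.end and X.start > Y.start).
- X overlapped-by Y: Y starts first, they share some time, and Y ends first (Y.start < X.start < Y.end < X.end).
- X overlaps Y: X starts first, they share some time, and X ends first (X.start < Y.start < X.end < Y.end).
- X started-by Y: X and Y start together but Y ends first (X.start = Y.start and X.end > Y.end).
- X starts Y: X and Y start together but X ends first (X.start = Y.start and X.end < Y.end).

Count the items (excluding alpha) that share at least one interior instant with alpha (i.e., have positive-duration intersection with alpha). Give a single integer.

Target alpha = [t=228, t=384].
delta [t=407, t=523] → after → no.
epsilon [t=137, t=410] → contains → counts.
eta [t=53, t=179] → before → no.
gamma [t=124, t=262] → overlaps → counts.
iota [t=85, t=176] → before → no.
kappa [t=355, t=622] → overlapped-by → counts.
lambda [t=92, t=215] → before → no.
mu [t=150, t=161] → before → no.
theta [t=83, t=201] → before → no.
Total: 3.

3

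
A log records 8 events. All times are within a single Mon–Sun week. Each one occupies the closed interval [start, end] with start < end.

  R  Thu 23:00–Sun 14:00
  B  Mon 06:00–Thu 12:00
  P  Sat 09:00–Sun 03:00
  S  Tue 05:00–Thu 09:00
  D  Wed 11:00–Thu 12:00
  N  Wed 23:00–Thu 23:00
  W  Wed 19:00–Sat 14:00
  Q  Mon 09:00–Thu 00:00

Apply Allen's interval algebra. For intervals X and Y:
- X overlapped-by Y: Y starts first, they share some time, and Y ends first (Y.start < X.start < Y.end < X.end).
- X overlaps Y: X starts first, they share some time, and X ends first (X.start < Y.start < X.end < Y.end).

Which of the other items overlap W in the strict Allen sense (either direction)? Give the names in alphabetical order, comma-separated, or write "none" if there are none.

Target W = [Wed 19:00, Sat 14:00].
B [Mon 06:00, Thu 12:00] → overlaps → yes.
D [Wed 11:00, Thu 12:00] → overlaps → yes.
N [Wed 23:00, Thu 23:00] → during → no.
P [Sat 09:00, Sun 03:00] → overlapped-by → yes.
Q [Mon 09:00, Thu 00:00] → overlaps → yes.
R [Thu 23:00, Sun 14:00] → overlapped-by → yes.
S [Tue 05:00, Thu 09:00] → overlaps → yes.
Result: B, D, P, Q, R, S.

B, D, P, Q, R, S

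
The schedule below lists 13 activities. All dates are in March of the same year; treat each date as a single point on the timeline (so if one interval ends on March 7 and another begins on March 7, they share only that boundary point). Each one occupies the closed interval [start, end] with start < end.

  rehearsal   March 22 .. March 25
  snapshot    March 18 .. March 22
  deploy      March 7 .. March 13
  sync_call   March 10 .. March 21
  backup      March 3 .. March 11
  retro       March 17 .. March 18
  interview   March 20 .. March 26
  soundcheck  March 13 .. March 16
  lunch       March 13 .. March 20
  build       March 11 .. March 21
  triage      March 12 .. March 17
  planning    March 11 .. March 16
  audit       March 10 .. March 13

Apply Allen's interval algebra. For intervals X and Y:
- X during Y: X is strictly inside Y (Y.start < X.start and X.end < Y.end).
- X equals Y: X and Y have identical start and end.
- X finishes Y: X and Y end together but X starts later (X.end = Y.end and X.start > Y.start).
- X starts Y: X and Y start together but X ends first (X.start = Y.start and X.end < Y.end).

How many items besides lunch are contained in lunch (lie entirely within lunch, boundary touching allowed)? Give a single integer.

2

Target lunch = [March 13, March 20].
audit [March 10, March 13] → meets → no.
backup [March 3, March 11] → before → no.
build [March 11, March 21] → contains → no.
deploy [March 7, March 13] → meets → no.
interview [March 20, March 26] → met-by → no.
planning [March 11, March 16] → overlaps → no.
rehearsal [March 22, March 25] → after → no.
retro [March 17, March 18] → during → counts.
snapshot [March 18, March 22] → overlapped-by → no.
soundcheck [March 13, March 16] → starts → counts.
sync_call [March 10, March 21] → contains → no.
triage [March 12, March 17] → overlaps → no.
Total: 2.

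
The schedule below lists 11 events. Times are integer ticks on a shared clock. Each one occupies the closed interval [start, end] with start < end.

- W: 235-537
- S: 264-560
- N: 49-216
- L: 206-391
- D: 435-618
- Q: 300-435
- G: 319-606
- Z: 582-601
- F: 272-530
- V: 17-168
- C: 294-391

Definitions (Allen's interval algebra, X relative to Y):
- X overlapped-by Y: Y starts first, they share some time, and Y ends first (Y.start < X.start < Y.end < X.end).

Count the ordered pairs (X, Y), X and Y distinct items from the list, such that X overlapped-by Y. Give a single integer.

18

Checking all 110 ordered pairs for relation 'overlapped-by'; matching pairs in alphabetical order:
(D, F): D overlapped-by F ✓
(D, G): D overlapped-by G ✓
(D, S): D overlapped-by S ✓
(D, W): D overlapped-by W ✓
(F, L): F overlapped-by L ✓
(G, C): G overlapped-by C ✓
(G, F): G overlapped-by F ✓
(G, L): G overlapped-by L ✓
(G, Q): G overlapped-by Q ✓
(G, S): G overlapped-by S ✓
(G, W): G overlapped-by W ✓
(L, N): L overlapped-by N ✓
(N, V): N overlapped-by V ✓
(Q, C): Q overlapped-by C ✓
(Q, L): Q overlapped-by L ✓
(S, L): S overlapped-by L ✓
(S, W): S overlapped-by W ✓
(W, L): W overlapped-by L ✓
Count: 18.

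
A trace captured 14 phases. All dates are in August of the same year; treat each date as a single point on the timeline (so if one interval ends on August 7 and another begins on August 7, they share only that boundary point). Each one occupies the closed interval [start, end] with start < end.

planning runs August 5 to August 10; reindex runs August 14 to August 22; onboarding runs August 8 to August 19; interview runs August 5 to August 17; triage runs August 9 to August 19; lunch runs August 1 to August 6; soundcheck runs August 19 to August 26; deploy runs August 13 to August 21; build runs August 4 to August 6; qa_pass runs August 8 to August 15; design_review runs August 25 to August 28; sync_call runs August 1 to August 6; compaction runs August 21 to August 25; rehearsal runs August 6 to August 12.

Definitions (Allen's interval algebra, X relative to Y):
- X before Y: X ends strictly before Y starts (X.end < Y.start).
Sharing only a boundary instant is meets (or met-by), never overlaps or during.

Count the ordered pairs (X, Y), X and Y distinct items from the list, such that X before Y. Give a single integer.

46

Checking all 182 ordered pairs for relation 'before'; matching pairs in alphabetical order:
(build, compaction): build before compaction ✓
(build, deploy): build before deploy ✓
(build, design_review): build before design_review ✓
(build, onboarding): build before onboarding ✓
(build, qa_pass): build before qa_pass ✓
(build, reindex): build before reindex ✓
(build, soundcheck): build before soundcheck ✓
(build, triage): build before triage ✓
(deploy, design_review): deploy before design_review ✓
(interview, compaction): interview before compaction ✓
(interview, design_review): interview before design_review ✓
(interview, soundcheck): interview before soundcheck ✓
(lunch, compaction): lunch before compaction ✓
(lunch, deploy): lunch before deploy ✓
(lunch, design_review): lunch before design_review ✓
(lunch, onboarding): lunch before onboarding ✓
(lunch, qa_pass): lunch before qa_pass ✓
(lunch, reindex): lunch before reindex ✓
(lunch, soundcheck): lunch before soundcheck ✓
(lunch, triage): lunch before triage ✓
(onboarding, compaction): onboarding before compaction ✓
(onboarding, design_review): onboarding before design_review ✓
(planning, compaction): planning before compaction ✓
(planning, deploy): planning before deploy ✓
... plus 22 further pairs not listed.
Count: 46.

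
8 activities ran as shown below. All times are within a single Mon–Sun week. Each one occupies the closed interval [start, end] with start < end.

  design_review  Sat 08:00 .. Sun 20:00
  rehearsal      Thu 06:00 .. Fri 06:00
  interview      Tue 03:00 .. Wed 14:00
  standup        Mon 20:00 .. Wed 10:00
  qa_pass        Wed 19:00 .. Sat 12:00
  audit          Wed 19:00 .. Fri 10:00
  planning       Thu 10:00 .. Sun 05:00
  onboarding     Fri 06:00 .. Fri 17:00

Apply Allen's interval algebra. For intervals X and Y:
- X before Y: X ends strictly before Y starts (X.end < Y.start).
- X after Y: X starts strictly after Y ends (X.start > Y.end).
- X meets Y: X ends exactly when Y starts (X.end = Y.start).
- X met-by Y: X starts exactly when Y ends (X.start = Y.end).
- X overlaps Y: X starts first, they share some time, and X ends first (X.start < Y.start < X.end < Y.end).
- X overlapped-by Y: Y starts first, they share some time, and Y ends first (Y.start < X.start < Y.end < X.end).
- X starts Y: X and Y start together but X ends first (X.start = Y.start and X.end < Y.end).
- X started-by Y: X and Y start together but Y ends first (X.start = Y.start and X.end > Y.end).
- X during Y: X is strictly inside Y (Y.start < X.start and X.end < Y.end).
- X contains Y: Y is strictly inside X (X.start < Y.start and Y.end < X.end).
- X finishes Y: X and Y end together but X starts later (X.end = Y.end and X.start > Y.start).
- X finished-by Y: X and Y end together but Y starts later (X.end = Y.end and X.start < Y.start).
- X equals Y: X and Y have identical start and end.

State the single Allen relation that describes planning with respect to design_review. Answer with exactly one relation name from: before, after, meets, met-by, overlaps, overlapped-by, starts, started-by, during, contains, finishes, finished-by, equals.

overlaps

planning = [Thu 10:00, Sun 05:00]; design_review = [Sat 08:00, Sun 20:00].
Compare endpoints: planning.start < design_review.start, planning.start < design_review.end, planning.end > design_review.start, planning.end < design_review.end.
That pattern is 'overlaps'.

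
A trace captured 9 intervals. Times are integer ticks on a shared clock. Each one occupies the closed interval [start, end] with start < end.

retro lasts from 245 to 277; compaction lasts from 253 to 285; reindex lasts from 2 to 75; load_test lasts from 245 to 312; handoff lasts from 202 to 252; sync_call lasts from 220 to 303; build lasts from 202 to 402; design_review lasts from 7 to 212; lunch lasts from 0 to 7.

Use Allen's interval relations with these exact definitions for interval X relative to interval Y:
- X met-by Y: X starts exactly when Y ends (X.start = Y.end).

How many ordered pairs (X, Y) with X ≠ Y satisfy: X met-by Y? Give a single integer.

1

Checking all 72 ordered pairs for relation 'met-by'; matching pairs in alphabetical order:
(design_review, lunch): design_review met-by lunch ✓
Count: 1.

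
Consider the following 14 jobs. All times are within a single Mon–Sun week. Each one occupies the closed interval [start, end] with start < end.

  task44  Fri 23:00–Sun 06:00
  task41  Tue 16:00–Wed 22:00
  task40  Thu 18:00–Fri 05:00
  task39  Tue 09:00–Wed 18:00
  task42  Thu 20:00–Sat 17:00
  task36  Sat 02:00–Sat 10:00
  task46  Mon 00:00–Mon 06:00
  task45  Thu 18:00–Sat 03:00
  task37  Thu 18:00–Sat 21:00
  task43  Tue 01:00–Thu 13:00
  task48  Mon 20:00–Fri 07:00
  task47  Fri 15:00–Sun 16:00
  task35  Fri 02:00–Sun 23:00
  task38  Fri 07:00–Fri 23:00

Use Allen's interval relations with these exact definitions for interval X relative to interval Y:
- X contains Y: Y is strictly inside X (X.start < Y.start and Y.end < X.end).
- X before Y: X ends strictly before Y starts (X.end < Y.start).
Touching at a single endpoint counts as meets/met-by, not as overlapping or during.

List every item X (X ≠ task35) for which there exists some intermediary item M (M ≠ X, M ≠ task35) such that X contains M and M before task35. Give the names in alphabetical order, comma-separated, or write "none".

task43, task48

Target task35 = [Fri 02:00, Sun 23:00].
Intermediaries M with M before task35: task39, task41, task43, task46.
Via task39 — items with X contains task39: task43, task48.
Via task41 — items with X contains task41: task43, task48.
Via task43 — items with X contains task43: task48.
Via task46 — items with X contains task46: none.
Union: task43, task48.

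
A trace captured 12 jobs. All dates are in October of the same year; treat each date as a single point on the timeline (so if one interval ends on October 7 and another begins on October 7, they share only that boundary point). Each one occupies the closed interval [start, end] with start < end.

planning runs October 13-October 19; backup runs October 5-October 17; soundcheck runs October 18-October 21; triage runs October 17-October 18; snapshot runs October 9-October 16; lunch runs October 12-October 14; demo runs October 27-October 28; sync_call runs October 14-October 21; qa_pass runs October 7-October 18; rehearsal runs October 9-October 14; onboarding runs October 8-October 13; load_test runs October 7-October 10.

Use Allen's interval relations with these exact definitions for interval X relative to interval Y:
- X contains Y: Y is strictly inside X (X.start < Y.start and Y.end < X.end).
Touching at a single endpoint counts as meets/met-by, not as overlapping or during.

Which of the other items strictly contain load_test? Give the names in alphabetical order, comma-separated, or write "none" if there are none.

backup

Target load_test = [October 7, October 10].
backup [October 5, October 17] → contains → yes.
demo [October 27, October 28] → after → no.
lunch [October 12, October 14] → after → no.
onboarding [October 8, October 13] → overlapped-by → no.
planning [October 13, October 19] → after → no.
qa_pass [October 7, October 18] → started-by → no.
rehearsal [October 9, October 14] → overlapped-by → no.
snapshot [October 9, October 16] → overlapped-by → no.
soundcheck [October 18, October 21] → after → no.
sync_call [October 14, October 21] → after → no.
triage [October 17, October 18] → after → no.
Result: backup.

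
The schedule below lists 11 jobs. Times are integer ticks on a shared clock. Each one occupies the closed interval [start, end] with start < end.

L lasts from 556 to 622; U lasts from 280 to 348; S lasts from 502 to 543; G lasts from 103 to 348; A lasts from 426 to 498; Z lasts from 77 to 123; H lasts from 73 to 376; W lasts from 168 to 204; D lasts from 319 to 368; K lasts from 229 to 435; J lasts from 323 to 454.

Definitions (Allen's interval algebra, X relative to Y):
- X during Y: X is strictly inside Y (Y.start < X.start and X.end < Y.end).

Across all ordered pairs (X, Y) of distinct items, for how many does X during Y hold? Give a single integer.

Checking all 110 ordered pairs for relation 'during'; matching pairs in alphabetical order:
(D, H): D during H ✓
(D, K): D during K ✓
(G, H): G during H ✓
(U, H): U during H ✓
(U, K): U during K ✓
(W, G): W during G ✓
(W, H): W during H ✓
(Z, H): Z during H ✓
Count: 8.

8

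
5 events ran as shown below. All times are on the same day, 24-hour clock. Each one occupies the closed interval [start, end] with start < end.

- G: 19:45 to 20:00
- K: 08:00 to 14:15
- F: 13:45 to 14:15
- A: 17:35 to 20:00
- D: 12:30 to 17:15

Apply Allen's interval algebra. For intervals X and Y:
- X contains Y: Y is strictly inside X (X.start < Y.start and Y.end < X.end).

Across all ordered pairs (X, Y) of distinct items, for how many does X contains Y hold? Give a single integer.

Checking all 20 ordered pairs for relation 'contains'; matching pairs in alphabetical order:
(D, F): D contains F ✓
Count: 1.

1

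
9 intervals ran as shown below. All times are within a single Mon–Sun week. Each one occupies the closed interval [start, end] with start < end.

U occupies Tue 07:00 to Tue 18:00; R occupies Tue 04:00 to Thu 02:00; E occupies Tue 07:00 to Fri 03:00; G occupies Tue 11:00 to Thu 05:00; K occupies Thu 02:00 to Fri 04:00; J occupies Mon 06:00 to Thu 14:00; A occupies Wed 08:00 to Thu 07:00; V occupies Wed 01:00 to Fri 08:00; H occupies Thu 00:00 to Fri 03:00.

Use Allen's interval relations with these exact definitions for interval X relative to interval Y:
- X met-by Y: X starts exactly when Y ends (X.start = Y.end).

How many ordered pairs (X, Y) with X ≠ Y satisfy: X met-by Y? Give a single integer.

1

Checking all 72 ordered pairs for relation 'met-by'; matching pairs in alphabetical order:
(K, R): K met-by R ✓
Count: 1.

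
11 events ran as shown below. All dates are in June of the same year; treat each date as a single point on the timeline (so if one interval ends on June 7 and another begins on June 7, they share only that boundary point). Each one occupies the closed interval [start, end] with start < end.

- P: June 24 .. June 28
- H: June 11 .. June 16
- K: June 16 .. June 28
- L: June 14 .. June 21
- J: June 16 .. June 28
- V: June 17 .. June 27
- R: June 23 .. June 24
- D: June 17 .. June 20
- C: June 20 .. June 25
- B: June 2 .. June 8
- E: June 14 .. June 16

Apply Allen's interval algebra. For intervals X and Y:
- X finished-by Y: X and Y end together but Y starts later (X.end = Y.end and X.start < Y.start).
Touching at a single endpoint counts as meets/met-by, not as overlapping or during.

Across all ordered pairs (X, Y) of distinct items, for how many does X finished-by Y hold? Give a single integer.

Checking all 110 ordered pairs for relation 'finished-by'; matching pairs in alphabetical order:
(H, E): H finished-by E ✓
(J, P): J finished-by P ✓
(K, P): K finished-by P ✓
Count: 3.

3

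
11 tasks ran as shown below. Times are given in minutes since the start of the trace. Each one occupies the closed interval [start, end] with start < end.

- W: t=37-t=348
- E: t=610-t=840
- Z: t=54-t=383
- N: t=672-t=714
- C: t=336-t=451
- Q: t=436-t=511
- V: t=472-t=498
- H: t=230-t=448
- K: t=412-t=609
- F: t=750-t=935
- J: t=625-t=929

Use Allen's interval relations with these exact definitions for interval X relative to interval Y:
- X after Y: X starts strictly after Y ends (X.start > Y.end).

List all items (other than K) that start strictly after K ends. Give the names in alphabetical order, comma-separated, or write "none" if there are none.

Target K = [t=412, t=609].
C [t=336, t=451] → overlaps → no.
E [t=610, t=840] → after → yes.
F [t=750, t=935] → after → yes.
H [t=230, t=448] → overlaps → no.
J [t=625, t=929] → after → yes.
N [t=672, t=714] → after → yes.
Q [t=436, t=511] → during → no.
V [t=472, t=498] → during → no.
W [t=37, t=348] → before → no.
Z [t=54, t=383] → before → no.
Result: E, F, J, N.

E, F, J, N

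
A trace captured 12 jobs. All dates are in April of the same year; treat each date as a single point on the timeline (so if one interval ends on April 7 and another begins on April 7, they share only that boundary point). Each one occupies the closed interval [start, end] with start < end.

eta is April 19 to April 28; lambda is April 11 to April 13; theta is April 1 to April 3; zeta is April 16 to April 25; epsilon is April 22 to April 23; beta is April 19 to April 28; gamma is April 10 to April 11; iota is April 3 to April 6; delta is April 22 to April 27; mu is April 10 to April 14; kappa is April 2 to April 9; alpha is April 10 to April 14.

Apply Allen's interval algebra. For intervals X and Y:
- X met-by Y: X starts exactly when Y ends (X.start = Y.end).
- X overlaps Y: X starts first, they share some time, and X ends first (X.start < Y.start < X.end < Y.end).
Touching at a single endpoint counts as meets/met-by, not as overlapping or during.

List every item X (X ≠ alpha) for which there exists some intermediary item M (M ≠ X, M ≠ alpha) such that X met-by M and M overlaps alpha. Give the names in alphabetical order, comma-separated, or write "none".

Target alpha = [April 10, April 14].
Intermediaries M with M overlaps alpha: none.
Union: none.

none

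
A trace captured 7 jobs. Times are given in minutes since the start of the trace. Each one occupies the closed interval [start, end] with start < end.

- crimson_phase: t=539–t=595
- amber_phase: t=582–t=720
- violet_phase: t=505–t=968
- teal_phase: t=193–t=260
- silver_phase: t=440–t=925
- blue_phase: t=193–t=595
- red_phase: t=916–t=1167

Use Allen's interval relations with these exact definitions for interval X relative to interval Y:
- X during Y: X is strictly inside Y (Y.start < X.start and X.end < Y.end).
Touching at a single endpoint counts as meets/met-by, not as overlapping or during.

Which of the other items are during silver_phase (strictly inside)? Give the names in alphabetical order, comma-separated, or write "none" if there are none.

Target silver_phase = [t=440, t=925].
amber_phase [t=582, t=720] → during → yes.
blue_phase [t=193, t=595] → overlaps → no.
crimson_phase [t=539, t=595] → during → yes.
red_phase [t=916, t=1167] → overlapped-by → no.
teal_phase [t=193, t=260] → before → no.
violet_phase [t=505, t=968] → overlapped-by → no.
Result: amber_phase, crimson_phase.

amber_phase, crimson_phase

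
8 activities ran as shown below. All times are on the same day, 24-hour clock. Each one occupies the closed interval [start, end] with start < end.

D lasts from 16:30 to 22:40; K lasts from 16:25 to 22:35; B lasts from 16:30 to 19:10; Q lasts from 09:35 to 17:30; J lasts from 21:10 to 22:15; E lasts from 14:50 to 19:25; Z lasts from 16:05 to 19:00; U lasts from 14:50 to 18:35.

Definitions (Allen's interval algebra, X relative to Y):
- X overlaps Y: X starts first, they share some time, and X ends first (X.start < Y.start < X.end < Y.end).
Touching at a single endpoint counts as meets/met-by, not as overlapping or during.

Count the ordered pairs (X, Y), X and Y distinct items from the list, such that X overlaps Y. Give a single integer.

16

Checking all 56 ordered pairs for relation 'overlaps'; matching pairs in alphabetical order:
(E, D): E overlaps D ✓
(E, K): E overlaps K ✓
(K, D): K overlaps D ✓
(Q, B): Q overlaps B ✓
(Q, D): Q overlaps D ✓
(Q, E): Q overlaps E ✓
(Q, K): Q overlaps K ✓
(Q, U): Q overlaps U ✓
(Q, Z): Q overlaps Z ✓
(U, B): U overlaps B ✓
(U, D): U overlaps D ✓
(U, K): U overlaps K ✓
(U, Z): U overlaps Z ✓
(Z, B): Z overlaps B ✓
(Z, D): Z overlaps D ✓
(Z, K): Z overlaps K ✓
Count: 16.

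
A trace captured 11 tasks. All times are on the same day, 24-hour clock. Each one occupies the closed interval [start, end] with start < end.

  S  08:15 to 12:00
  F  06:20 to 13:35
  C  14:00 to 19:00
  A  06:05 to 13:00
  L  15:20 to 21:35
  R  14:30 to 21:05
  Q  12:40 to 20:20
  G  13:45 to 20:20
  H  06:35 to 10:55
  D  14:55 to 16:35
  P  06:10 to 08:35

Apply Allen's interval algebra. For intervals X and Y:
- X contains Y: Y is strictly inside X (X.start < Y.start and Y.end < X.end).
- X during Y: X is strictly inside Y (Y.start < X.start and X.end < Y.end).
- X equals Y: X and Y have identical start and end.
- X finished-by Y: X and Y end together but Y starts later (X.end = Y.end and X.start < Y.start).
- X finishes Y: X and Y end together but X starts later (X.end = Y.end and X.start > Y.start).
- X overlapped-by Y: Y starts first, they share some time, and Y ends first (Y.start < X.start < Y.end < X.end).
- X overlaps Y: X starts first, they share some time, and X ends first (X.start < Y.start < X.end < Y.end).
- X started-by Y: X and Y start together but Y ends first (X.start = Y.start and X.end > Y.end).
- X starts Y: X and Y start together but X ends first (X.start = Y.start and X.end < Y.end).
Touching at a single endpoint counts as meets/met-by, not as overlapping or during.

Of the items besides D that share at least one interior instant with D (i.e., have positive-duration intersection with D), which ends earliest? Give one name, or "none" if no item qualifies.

C

Target D = [14:55, 16:35].
A [06:05, 13:00] → before → excluded.
C [14:00, 19:00] → contains → candidate.
F [06:20, 13:35] → before → excluded.
G [13:45, 20:20] → contains → candidate.
H [06:35, 10:55] → before → excluded.
L [15:20, 21:35] → overlapped-by → candidate.
P [06:10, 08:35] → before → excluded.
Q [12:40, 20:20] → contains → candidate.
R [14:30, 21:05] → contains → candidate.
S [08:15, 12:00] → before → excluded.
Among candidates, earliest end is 19:00 → C.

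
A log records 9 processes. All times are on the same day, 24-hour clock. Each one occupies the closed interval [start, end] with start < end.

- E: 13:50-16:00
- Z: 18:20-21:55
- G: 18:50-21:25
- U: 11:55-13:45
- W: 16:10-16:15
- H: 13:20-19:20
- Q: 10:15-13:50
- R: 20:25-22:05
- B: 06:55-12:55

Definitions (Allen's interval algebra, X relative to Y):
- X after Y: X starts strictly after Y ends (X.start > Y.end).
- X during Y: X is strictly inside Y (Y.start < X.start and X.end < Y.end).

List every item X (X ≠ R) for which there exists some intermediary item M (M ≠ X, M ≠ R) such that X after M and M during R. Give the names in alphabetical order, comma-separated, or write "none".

Target R = [20:25, 22:05].
Intermediaries M with M during R: none.
Union: none.

none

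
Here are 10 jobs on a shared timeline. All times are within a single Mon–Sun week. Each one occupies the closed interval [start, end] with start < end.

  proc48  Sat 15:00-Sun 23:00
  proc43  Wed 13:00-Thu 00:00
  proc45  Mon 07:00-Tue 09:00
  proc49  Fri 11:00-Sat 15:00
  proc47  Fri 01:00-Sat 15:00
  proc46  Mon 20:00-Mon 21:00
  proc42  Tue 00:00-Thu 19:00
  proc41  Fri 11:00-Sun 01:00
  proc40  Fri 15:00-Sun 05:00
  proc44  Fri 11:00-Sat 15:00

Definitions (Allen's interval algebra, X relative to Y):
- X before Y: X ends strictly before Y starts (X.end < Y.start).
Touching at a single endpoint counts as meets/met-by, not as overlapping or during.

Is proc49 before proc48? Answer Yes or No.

proc49 = [Fri 11:00, Sat 15:00], proc48 = [Sat 15:00, Sun 23:00].
Actual relation of proc49 to proc48: meets.
Asked whether 'before' holds → No.

No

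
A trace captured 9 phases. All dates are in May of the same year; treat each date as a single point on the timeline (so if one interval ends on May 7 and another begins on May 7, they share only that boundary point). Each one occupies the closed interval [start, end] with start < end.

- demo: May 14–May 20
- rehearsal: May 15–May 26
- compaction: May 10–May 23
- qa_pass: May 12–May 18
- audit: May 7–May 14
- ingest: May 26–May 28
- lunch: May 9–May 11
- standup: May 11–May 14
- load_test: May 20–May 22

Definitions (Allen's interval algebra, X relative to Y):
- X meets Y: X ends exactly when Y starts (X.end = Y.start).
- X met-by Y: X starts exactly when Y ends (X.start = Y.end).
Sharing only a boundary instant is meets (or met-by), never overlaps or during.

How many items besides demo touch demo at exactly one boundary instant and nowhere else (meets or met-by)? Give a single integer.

Target demo = [May 14, May 20].
audit [May 7, May 14] → meets → counts.
compaction [May 10, May 23] → contains → no.
ingest [May 26, May 28] → after → no.
load_test [May 20, May 22] → met-by → counts.
lunch [May 9, May 11] → before → no.
qa_pass [May 12, May 18] → overlaps → no.
rehearsal [May 15, May 26] → overlapped-by → no.
standup [May 11, May 14] → meets → counts.
Total: 3.

3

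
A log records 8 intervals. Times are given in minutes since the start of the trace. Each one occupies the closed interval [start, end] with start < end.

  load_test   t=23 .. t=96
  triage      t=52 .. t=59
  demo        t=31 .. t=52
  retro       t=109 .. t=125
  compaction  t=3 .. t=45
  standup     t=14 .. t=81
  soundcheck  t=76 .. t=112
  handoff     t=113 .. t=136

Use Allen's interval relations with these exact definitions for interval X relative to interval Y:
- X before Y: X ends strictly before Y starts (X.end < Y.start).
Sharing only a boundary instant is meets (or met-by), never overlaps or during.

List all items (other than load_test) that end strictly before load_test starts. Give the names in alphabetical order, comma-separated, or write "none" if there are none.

none

Target load_test = [t=23, t=96].
compaction [t=3, t=45] → overlaps → no.
demo [t=31, t=52] → during → no.
handoff [t=113, t=136] → after → no.
retro [t=109, t=125] → after → no.
soundcheck [t=76, t=112] → overlapped-by → no.
standup [t=14, t=81] → overlaps → no.
triage [t=52, t=59] → during → no.
Result: none.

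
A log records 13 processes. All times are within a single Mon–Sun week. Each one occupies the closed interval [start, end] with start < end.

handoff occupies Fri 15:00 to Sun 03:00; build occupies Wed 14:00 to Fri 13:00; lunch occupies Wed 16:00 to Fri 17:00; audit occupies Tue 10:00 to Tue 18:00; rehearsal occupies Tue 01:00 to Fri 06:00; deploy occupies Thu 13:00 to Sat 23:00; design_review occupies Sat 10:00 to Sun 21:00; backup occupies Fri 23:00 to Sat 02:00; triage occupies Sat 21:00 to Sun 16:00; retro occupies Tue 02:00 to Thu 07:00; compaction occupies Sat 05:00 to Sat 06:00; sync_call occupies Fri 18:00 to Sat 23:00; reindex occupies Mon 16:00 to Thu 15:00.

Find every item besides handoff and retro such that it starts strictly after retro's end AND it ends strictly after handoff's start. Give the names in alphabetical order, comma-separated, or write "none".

backup, compaction, deploy, design_review, sync_call, triage

Conditions: its start is strictly after retro's end (X.start > Thu 07:00) AND its end is strictly after handoff's start (X.end > Fri 15:00).
audit: start Tue 10:00 > Thu 07:00? ✗; end Tue 18:00 > Fri 15:00? ✗ → no.
backup: start Fri 23:00 > Thu 07:00? ✓; end Sat 02:00 > Fri 15:00? ✓ → yes.
build: start Wed 14:00 > Thu 07:00? ✗; end Fri 13:00 > Fri 15:00? ✗ → no.
compaction: start Sat 05:00 > Thu 07:00? ✓; end Sat 06:00 > Fri 15:00? ✓ → yes.
deploy: start Thu 13:00 > Thu 07:00? ✓; end Sat 23:00 > Fri 15:00? ✓ → yes.
design_review: start Sat 10:00 > Thu 07:00? ✓; end Sun 21:00 > Fri 15:00? ✓ → yes.
lunch: start Wed 16:00 > Thu 07:00? ✗; end Fri 17:00 > Fri 15:00? ✓ → no.
rehearsal: start Tue 01:00 > Thu 07:00? ✗; end Fri 06:00 > Fri 15:00? ✗ → no.
reindex: start Mon 16:00 > Thu 07:00? ✗; end Thu 15:00 > Fri 15:00? ✗ → no.
sync_call: start Fri 18:00 > Thu 07:00? ✓; end Sat 23:00 > Fri 15:00? ✓ → yes.
triage: start Sat 21:00 > Thu 07:00? ✓; end Sun 16:00 > Fri 15:00? ✓ → yes.
Result: backup, compaction, deploy, design_review, sync_call, triage.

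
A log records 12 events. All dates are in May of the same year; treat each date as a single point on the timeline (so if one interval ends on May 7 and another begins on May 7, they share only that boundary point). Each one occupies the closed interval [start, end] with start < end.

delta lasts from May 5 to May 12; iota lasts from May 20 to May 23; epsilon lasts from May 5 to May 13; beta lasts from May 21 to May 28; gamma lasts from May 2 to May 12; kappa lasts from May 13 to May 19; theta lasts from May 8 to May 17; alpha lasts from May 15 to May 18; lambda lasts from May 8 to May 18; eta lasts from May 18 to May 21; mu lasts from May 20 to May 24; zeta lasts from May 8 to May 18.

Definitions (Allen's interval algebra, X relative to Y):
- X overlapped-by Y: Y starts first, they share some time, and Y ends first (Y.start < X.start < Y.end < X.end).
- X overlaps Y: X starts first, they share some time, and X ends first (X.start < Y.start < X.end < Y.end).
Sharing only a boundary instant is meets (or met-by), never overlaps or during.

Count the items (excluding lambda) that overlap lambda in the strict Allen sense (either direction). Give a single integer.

Target lambda = [May 8, May 18].
alpha [May 15, May 18] → finishes → no.
beta [May 21, May 28] → after → no.
delta [May 5, May 12] → overlaps → counts.
epsilon [May 5, May 13] → overlaps → counts.
eta [May 18, May 21] → met-by → no.
gamma [May 2, May 12] → overlaps → counts.
iota [May 20, May 23] → after → no.
kappa [May 13, May 19] → overlapped-by → counts.
mu [May 20, May 24] → after → no.
theta [May 8, May 17] → starts → no.
zeta [May 8, May 18] → equals → no.
Total: 4.

4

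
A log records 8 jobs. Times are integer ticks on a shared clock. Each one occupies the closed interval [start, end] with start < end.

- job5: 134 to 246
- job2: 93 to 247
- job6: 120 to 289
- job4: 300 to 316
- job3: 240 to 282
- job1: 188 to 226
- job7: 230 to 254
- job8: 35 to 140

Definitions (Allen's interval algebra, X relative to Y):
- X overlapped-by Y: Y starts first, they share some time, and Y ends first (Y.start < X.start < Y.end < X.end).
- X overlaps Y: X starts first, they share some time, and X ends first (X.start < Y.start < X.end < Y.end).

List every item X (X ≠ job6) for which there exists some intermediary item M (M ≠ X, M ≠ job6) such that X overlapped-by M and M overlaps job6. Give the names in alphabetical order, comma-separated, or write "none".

job2, job3, job5, job7

Target job6 = [120, 289].
Intermediaries M with M overlaps job6: job2, job8.
Via job2 — items with X overlapped-by job2: job3, job7.
Via job8 — items with X overlapped-by job8: job2, job5.
Union: job2, job3, job5, job7.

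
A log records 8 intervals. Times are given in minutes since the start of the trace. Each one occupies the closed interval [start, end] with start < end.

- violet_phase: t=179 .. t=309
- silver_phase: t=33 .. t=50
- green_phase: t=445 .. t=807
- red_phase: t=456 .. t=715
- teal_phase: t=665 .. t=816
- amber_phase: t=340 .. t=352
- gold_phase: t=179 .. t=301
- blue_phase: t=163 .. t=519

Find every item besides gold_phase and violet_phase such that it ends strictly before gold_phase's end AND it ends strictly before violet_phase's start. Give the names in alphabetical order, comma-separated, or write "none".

silver_phase

Conditions: its end is strictly before gold_phase's end (X.end < t=301) AND its end is strictly before violet_phase's start (X.end < t=179).
amber_phase: end t=352 < t=301? ✗; end t=352 < t=179? ✗ → no.
blue_phase: end t=519 < t=301? ✗; end t=519 < t=179? ✗ → no.
green_phase: end t=807 < t=301? ✗; end t=807 < t=179? ✗ → no.
red_phase: end t=715 < t=301? ✗; end t=715 < t=179? ✗ → no.
silver_phase: end t=50 < t=301? ✓; end t=50 < t=179? ✓ → yes.
teal_phase: end t=816 < t=301? ✗; end t=816 < t=179? ✗ → no.
Result: silver_phase.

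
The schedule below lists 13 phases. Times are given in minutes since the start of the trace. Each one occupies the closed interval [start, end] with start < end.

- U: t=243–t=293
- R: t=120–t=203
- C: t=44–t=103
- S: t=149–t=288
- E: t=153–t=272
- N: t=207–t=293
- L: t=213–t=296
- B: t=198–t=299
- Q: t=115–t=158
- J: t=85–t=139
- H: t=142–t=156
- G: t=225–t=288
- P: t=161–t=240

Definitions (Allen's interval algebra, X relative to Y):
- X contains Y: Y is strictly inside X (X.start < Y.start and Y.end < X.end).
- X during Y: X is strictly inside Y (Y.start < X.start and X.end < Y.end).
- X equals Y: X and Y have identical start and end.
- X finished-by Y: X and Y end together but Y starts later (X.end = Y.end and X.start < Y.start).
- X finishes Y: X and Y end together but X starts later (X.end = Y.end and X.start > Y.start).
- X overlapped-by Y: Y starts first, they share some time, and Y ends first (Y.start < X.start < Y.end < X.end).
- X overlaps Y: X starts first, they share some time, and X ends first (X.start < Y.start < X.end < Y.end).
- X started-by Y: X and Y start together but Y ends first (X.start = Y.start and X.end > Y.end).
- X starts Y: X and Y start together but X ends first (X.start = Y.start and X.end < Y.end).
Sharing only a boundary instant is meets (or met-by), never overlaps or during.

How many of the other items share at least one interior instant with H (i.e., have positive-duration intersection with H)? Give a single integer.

4

Target H = [t=142, t=156].
B [t=198, t=299] → after → no.
C [t=44, t=103] → before → no.
E [t=153, t=272] → overlapped-by → counts.
G [t=225, t=288] → after → no.
J [t=85, t=139] → before → no.
L [t=213, t=296] → after → no.
N [t=207, t=293] → after → no.
P [t=161, t=240] → after → no.
Q [t=115, t=158] → contains → counts.
R [t=120, t=203] → contains → counts.
S [t=149, t=288] → overlapped-by → counts.
U [t=243, t=293] → after → no.
Total: 4.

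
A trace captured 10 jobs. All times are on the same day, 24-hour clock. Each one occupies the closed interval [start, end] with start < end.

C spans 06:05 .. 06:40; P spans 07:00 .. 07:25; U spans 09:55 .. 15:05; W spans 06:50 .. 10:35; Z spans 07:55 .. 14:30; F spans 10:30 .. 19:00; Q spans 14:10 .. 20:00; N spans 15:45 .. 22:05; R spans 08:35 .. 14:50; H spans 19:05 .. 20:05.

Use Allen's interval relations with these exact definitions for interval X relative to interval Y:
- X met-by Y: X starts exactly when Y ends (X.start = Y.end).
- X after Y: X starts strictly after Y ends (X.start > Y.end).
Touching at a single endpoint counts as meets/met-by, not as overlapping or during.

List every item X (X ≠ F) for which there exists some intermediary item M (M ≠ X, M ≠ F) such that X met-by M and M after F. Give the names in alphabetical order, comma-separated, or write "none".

none

Target F = [10:30, 19:00].
Intermediaries M with M after F: H.
Via H — items with X met-by H: none.
Union: none.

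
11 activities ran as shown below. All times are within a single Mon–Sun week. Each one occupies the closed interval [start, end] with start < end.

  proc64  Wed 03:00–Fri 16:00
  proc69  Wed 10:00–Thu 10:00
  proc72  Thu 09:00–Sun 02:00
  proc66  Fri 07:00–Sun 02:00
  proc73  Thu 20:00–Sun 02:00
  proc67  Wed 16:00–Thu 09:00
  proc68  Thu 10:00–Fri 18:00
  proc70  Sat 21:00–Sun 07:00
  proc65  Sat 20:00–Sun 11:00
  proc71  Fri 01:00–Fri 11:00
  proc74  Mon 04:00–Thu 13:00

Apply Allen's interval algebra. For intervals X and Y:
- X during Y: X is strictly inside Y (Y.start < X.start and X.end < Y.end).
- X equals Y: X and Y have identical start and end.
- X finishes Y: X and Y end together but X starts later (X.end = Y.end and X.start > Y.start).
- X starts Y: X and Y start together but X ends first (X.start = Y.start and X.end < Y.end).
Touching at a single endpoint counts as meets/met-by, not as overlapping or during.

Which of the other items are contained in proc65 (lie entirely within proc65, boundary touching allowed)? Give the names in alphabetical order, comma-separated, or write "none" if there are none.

Target proc65 = [Sat 20:00, Sun 11:00].
proc64 [Wed 03:00, Fri 16:00] → before → no.
proc66 [Fri 07:00, Sun 02:00] → overlaps → no.
proc67 [Wed 16:00, Thu 09:00] → before → no.
proc68 [Thu 10:00, Fri 18:00] → before → no.
proc69 [Wed 10:00, Thu 10:00] → before → no.
proc70 [Sat 21:00, Sun 07:00] → during → yes.
proc71 [Fri 01:00, Fri 11:00] → before → no.
proc72 [Thu 09:00, Sun 02:00] → overlaps → no.
proc73 [Thu 20:00, Sun 02:00] → overlaps → no.
proc74 [Mon 04:00, Thu 13:00] → before → no.
Result: proc70.

proc70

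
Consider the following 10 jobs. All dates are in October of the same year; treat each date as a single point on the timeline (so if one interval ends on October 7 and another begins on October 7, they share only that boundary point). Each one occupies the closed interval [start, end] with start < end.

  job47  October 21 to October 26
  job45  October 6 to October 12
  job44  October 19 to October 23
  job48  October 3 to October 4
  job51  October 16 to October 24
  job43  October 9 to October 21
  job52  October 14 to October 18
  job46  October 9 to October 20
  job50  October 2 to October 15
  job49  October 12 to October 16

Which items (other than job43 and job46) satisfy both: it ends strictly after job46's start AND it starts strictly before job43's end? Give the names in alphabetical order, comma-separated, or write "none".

Conditions: its end is strictly after job46's start (X.end > October 9) AND its start is strictly before job43's end (X.start < October 21).
job44: end October 23 > October 9? ✓; start October 19 < October 21? ✓ → yes.
job45: end October 12 > October 9? ✓; start October 6 < October 21? ✓ → yes.
job47: end October 26 > October 9? ✓; start October 21 < October 21? ✗ → no.
job48: end October 4 > October 9? ✗; start October 3 < October 21? ✓ → no.
job49: end October 16 > October 9? ✓; start October 12 < October 21? ✓ → yes.
job50: end October 15 > October 9? ✓; start October 2 < October 21? ✓ → yes.
job51: end October 24 > October 9? ✓; start October 16 < October 21? ✓ → yes.
job52: end October 18 > October 9? ✓; start October 14 < October 21? ✓ → yes.
Result: job44, job45, job49, job50, job51, job52.

job44, job45, job49, job50, job51, job52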